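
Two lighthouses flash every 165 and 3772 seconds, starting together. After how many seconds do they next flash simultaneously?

gcd first: 3772 = 22·165 + 142; 165 = 1·142 + 23; 142 = 6·23 + 4; 23 = 5·4 + 3; 4 = 1·3 + 1; 3 = 3·1 + 0 → gcd = 1
lcm = 165·3772/gcd = 622380/1 = 622380

622380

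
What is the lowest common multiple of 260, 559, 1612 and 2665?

lcm(260, 559) = 260·559/gcd = 145340/13 = 11180
lcm(11180, 1612) = 11180·1612/gcd = 18022160/52 = 346580
lcm(346580, 2665) = 346580·2665/gcd = 923635700/65 = 14209780

14209780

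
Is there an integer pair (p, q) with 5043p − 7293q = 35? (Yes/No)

No

gcd(5043, 7293): 7293 = 1·5043 + 2250; 5043 = 2·2250 + 543; 2250 = 4·543 + 78; 543 = 6·78 + 75; 78 = 1·75 + 3; 75 = 25·3 + 0 → 3
3 does not divide 35, so a solution does not exist.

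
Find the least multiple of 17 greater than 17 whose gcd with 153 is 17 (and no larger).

gcd(t, 153) = 17 forces 17 | t; write t = 17s. Then gcd(17s, 17·9) = 17·gcd(s, 9), so need gcd(s, 9) = 1.
17s > 17 gives s ≥ 2. The least s ≥ 2 coprime to 9 is 2, so t = 17·2 = 34.

34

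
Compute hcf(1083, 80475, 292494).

1083 = 3 · 19²; 80475 = 3 · 5² · 29 · 37; 292494 = 2 · 3 · 29 · 41²
gcd takes min exponent of each prime: 3 = 3

3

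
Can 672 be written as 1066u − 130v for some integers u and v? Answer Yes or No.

gcd(1066, 130): 1066 = 8·130 + 26; 130 = 5·26 + 0 → 26
26 does not divide 672, so a solution does not exist.

No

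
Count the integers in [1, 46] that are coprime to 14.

20

Prime factors of 14: 2, 7. Count integers ≤ 46 divisible by none of them.
By inclusion–exclusion: 46 − ⌊46/2⌋ − ⌊46/7⌋ + ⌊46/14⌋ = 20.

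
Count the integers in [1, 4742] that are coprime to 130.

130 = 2·5·13. Inclusion–exclusion on these primes:
4742 − ⌊4742/2⌋ − ⌊4742/5⌋ − ⌊4742/13⌋ + ⌊4742/10⌋ + ⌊4742/26⌋ + ⌊4742/65⌋ − ⌊4742/130⌋ = 1751

1751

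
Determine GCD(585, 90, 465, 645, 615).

15

585 = 3² · 5 · 13; 90 = 2 · 3² · 5; 465 = 3 · 5 · 31; 645 = 3 · 5 · 43; 615 = 3 · 5 · 41
gcd takes min exponent of each prime: 3 · 5 = 15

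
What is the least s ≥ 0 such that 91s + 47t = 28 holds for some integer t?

Euclid: 91 = 1·47 + 44; 47 = 1·44 + 3; 44 = 14·3 + 2; 3 = 1·2 + 1; 2 = 2·1 + 0 → gcd = 1; 28 = 1·28.
Back-substitution yields 91·(-16) + 47·(31) = 1, so one solution is s = -16·28 = -448, t = 31·28 = 868.
Solutions in s differ by 47/1 = 47; the one in [0, 47) is -448 mod 47 = 22.

22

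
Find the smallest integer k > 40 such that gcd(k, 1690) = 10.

50

Multiples of 10 above 40: 10·5, 10·6, … . Need the cofactor coprime to 1690/10 = 169.
Checking s = 5, 6, … the first with gcd(s, 169) = 1 is s = 5, giving 50.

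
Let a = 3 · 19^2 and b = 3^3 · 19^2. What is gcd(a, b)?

min exponent per shared prime: 3 · 19^2 = 1083

1083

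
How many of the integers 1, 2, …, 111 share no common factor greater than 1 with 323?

323 = 17·19. Inclusion–exclusion on these primes:
111 − ⌊111/17⌋ − ⌊111/19⌋ + ⌊111/323⌋ = 100

100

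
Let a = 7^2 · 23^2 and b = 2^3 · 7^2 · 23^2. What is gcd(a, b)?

min exponent per shared prime: 7^2 · 23^2 = 25921

25921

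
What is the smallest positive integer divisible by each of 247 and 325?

6175

gcd first: 325 = 1·247 + 78; 247 = 3·78 + 13; 78 = 6·13 + 0 → gcd = 13
lcm = 247·325/gcd = 80275/13 = 6175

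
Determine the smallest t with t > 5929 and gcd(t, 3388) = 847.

7623

Multiples of 847 above 5929: 847·8, 847·9, … . Need the cofactor coprime to 3388/847 = 4.
Checking s = 8, 9, … the first with gcd(s, 4) = 1 is s = 9, giving 7623.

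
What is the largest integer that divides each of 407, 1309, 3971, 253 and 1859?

11

gcd(407, 1309): 1309 = 3·407 + 88; 407 = 4·88 + 55; 88 = 1·55 + 33; 55 = 1·33 + 22; 33 = 1·22 + 11; 22 = 2·11 + 0 → 11
gcd(11, 3971): 3971 = 361·11 + 0 → 11
gcd(11, 253): 253 = 23·11 + 0 → 11
gcd(11, 1859): 1859 = 169·11 + 0 → 11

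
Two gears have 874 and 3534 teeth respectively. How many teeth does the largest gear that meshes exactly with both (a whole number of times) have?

38

874 = 2 · 19 · 23
3534 = 2 · 3 · 19 · 31
Common: 2 · 19 = 38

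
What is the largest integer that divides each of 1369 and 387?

Euclid: 1369 = 3·387 + 208; 387 = 1·208 + 179; 208 = 1·179 + 29; 179 = 6·29 + 5; 29 = 5·5 + 4; 5 = 1·4 + 1; 4 = 4·1 + 0. Last nonzero remainder: 1.

1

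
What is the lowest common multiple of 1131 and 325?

28275

gcd first: 1131 = 3·325 + 156; 325 = 2·156 + 13; 156 = 12·13 + 0 → gcd = 13
lcm = 1131·325/gcd = 367575/13 = 28275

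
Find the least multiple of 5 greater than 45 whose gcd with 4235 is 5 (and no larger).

Multiples of 5 above 45: 5·10, 5·11, … . Need the cofactor coprime to 4235/5 = 847.
Checking s = 10, 11, … the first with gcd(s, 847) = 1 is s = 10, giving 50.

50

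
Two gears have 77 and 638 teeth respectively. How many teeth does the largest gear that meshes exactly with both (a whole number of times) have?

11

Euclid: 638 = 8·77 + 22; 77 = 3·22 + 11; 22 = 2·11 + 0. Last nonzero remainder: 11.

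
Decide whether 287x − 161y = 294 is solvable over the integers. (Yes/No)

Yes

By Bézout, 287x − 161y = 294 has integer solutions iff gcd(287, 161) | 294.
Euclid: 287 = 1·161 + 126; 161 = 1·126 + 35; 126 = 3·35 + 21; 35 = 1·21 + 14; 21 = 1·14 + 7; 14 = 2·7 + 0. gcd = 7; 294 mod 7 = 0. Yes.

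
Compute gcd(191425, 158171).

13

191425 = 5² · 13 · 19 · 31
158171 = 13 · 23³
Common: 13 = 13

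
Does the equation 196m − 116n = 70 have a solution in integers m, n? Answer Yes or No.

No

By Bézout, 196m − 116n = 70 has integer solutions iff gcd(196, 116) | 70.
Euclid: 196 = 1·116 + 80; 116 = 1·80 + 36; 80 = 2·36 + 8; 36 = 4·8 + 4; 8 = 2·4 + 0. gcd = 4; 70 mod 4 = 2. No.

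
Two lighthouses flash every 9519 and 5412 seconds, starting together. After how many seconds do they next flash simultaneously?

17172276

9519 = 3 · 19 · 167; 5412 = 2² · 3 · 11 · 41
max exponents: 2² · 3 · 11 · 19 · 41 · 167 = 17172276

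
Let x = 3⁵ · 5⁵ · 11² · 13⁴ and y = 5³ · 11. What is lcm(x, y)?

2624309634375

max exponent per prime: 3⁵ · 5⁵ · 11² · 13⁴ = 2624309634375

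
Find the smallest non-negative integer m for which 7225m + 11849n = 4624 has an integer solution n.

40

Reduce mod 11849: 7225m ≡ 4624 (mod 11849). With g = gcd(7225, 11849) = 289 dividing 4624, divide through: 25m ≡ 16 (mod 41).
Since gcd(25, 41) = 1, m ≡ 16·(25)⁻¹ ≡ 40 (mod 41). Smallest non-negative: 40.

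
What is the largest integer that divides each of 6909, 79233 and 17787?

6909 = 3 · 7² · 47; 79233 = 3 · 7⁴ · 11; 17787 = 3 · 7² · 11²
gcd takes min exponent of each prime: 3 · 7² = 147

147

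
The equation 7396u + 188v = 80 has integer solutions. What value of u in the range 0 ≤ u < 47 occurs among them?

Reduce mod 188: 7396u ≡ 80 (mod 188). With g = gcd(7396, 188) = 4 dividing 80, divide through: 1849u ≡ 20 (mod 47).
Since gcd(1849, 47) = 1, u ≡ 20·(1849)⁻¹ ≡ 13 (mod 47). Smallest non-negative: 13.

13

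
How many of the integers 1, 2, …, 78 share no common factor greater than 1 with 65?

65 = 5·13. Inclusion–exclusion on these primes:
78 − ⌊78/5⌋ − ⌊78/13⌋ + ⌊78/65⌋ = 58

58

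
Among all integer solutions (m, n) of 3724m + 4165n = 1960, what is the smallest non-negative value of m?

5

gcd(3724, 4165) = 49 (Euclid: 4165 = 1·3724 + 441; 3724 = 8·441 + 196; 441 = 2·196 + 49; 196 = 4·49 + 0), and 49 | 1960.
Extended Euclid: 3724·(-19) + 4165·(17) = 49. Scale by 40: m₀ = -760.
General solution m = m₀ + 85t; reducing mod 85 gives m = 5 (and n = -4).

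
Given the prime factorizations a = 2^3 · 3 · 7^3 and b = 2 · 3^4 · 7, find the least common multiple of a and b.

222264

max exponent per prime: 2^3 · 3^4 · 7^3 = 222264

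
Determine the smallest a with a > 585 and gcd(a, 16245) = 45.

gcd(a, 16245) = 45 forces 45 | a; write a = 45s. Then gcd(45s, 45·361) = 45·gcd(s, 361), so need gcd(s, 361) = 1.
45s > 585 gives s ≥ 14. The least s ≥ 14 coprime to 361 is 14, so a = 45·14 = 630.

630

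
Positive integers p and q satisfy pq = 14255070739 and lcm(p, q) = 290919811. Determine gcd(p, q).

From gcd × lcm = pq: gcd = 14255070739 / 290919811 = 49.

49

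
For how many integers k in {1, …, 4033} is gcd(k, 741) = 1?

2351

Prime factors of 741: 3, 13, 19. Count integers ≤ 4033 divisible by none of them.
By inclusion–exclusion: 4033 − ⌊4033/3⌋ − ⌊4033/13⌋ − ⌊4033/19⌋ + ⌊4033/39⌋ + ⌊4033/57⌋ + ⌊4033/247⌋ − ⌊4033/741⌋ = 2351.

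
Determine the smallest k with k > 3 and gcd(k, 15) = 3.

6

gcd(k, 15) = 3 forces 3 | k; write k = 3s. Then gcd(3s, 3·5) = 3·gcd(s, 5), so need gcd(s, 5) = 1.
3s > 3 gives s ≥ 2. The least s ≥ 2 coprime to 5 is 2, so k = 3·2 = 6.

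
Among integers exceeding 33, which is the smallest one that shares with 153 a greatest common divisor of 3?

39

Multiples of 3 above 33: 3·12, 3·13, … . Need the cofactor coprime to 153/3 = 51.
Checking s = 12, 13, … the first with gcd(s, 51) = 1 is s = 13, giving 39.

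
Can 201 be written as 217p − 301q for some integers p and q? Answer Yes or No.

By Bézout, 217p − 301q = 201 has integer solutions iff gcd(217, 301) | 201.
Euclid: 301 = 1·217 + 84; 217 = 2·84 + 49; 84 = 1·49 + 35; 49 = 1·35 + 14; 35 = 2·14 + 7; 14 = 2·7 + 0. gcd = 7; 201 mod 7 = 5. No.

No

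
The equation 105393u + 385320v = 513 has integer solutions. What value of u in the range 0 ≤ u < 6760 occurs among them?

Reduce mod 385320: 105393u ≡ 513 (mod 385320). With g = gcd(105393, 385320) = 57 dividing 513, divide through: 1849u ≡ 9 (mod 6760).
Since gcd(1849, 6760) = 1, u ≡ 9·(1849)⁻¹ ≡ 4241 (mod 6760). Smallest non-negative: 4241.

4241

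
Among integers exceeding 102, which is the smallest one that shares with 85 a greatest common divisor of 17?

119

gcd(a, 85) = 17 forces 17 | a; write a = 17s. Then gcd(17s, 17·5) = 17·gcd(s, 5), so need gcd(s, 5) = 1.
17s > 102 gives s ≥ 7. The least s ≥ 7 coprime to 5 is 7, so a = 17·7 = 119.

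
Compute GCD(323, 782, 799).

17

gcd(323, 782): 782 = 2·323 + 136; 323 = 2·136 + 51; 136 = 2·51 + 34; 51 = 1·34 + 17; 34 = 2·17 + 0 → 17
gcd(17, 799): 799 = 47·17 + 0 → 17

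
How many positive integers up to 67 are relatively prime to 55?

49

Prime factors of 55: 5, 11. Count integers ≤ 67 divisible by none of them.
By inclusion–exclusion: 67 − ⌊67/5⌋ − ⌊67/11⌋ + ⌊67/55⌋ = 49.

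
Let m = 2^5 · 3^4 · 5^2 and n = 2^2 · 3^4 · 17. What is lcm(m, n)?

max exponent per prime: 2^5 · 3^4 · 5^2 · 17 = 1101600

1101600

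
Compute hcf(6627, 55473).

Euclid: 55473 = 8·6627 + 2457; 6627 = 2·2457 + 1713; 2457 = 1·1713 + 744; 1713 = 2·744 + 225; 744 = 3·225 + 69; 225 = 3·69 + 18; 69 = 3·18 + 15; 18 = 1·15 + 3; 15 = 5·3 + 0. Last nonzero remainder: 3.

3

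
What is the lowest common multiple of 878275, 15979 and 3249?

878275 = 5² · 19 · 43²; 15979 = 19 · 29²; 3249 = 3² · 19²
lcm takes max exponent of each prime: 3² · 5² · 19² · 29² · 43² = 126305606025

126305606025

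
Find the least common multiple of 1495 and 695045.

15986035

1495 = 5 · 13 · 23; 695045 = 5 · 13 · 17² · 37
max exponents: 5 · 13 · 17² · 23 · 37 = 15986035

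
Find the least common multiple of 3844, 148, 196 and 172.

3844 = 2² · 31²; 148 = 2² · 37; 196 = 2² · 7²; 172 = 2² · 43
lcm takes max exponent of each prime: 2² · 7² · 31² · 37 · 43 = 299674396

299674396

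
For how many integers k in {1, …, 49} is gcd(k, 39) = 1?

39 = 3·13. Inclusion–exclusion on these primes:
49 − ⌊49/3⌋ − ⌊49/13⌋ + ⌊49/39⌋ = 31

31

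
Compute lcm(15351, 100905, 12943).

lcm(15351, 100905) = 15351·100905/gcd = 1548992655/21 = 73761555
lcm(73761555, 12943) = 73761555·12943/gcd = 954695806365/301 = 3171746865

3171746865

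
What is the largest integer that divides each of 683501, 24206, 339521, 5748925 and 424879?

683501 = 7² · 13 · 29 · 37; 24206 = 2 · 7² · 13 · 19; 339521 = 7² · 13² · 41; 5748925 = 5² · 7² · 13 · 19²; 424879 = 7² · 13 · 23 · 29
gcd takes min exponent of each prime: 7² · 13 = 637

637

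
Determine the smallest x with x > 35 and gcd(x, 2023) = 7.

2023 = 7·289. Any x with gcd(x, 2023) = 7 is a multiple of 7, say 7s, with s coprime to 289.
Need s > 35/7, so s ≥ 6. First s ≥ 6 with gcd(s, 289) = 1 is s = 6. Thus x = 7·6 = 42.

42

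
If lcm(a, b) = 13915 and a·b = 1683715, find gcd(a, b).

121

From gcd × lcm = ab: gcd = 1683715 / 13915 = 121.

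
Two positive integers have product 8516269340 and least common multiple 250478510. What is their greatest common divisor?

From gcd × lcm = pq: gcd = 8516269340 / 250478510 = 34.

34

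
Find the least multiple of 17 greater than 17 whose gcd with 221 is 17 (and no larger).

gcd(x, 221) = 17 forces 17 | x; write x = 17s. Then gcd(17s, 17·13) = 17·gcd(s, 13), so need gcd(s, 13) = 1.
17s > 17 gives s ≥ 2. The least s ≥ 2 coprime to 13 is 2, so x = 17·2 = 34.

34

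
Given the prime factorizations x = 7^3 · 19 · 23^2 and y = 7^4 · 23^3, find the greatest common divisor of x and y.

181447

min exponent per shared prime: 7^3 · 23^2 = 181447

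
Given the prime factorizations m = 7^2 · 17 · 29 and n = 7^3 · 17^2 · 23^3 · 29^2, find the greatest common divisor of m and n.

min exponent per shared prime: 7^2 · 17 · 29 = 24157

24157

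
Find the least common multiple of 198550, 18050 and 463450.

1840359950

lcm(198550, 18050) = 198550·18050/gcd = 3583827500/18050 = 198550
lcm(198550, 463450) = 198550·463450/gcd = 92017997500/50 = 1840359950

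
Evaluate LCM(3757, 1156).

gcd first: 3757 = 3·1156 + 289; 1156 = 4·289 + 0 → gcd = 289
lcm = 3757·1156/gcd = 4343092/289 = 15028

15028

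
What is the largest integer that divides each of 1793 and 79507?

1

Euclid: 79507 = 44·1793 + 615; 1793 = 2·615 + 563; 615 = 1·563 + 52; 563 = 10·52 + 43; 52 = 1·43 + 9; 43 = 4·9 + 7; 9 = 1·7 + 2; 7 = 3·2 + 1; 2 = 2·1 + 0. Last nonzero remainder: 1.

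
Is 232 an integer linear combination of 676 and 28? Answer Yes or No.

By Bézout, 676x − 28y = 232 has integer solutions iff gcd(676, 28) | 232.
Euclid: 676 = 24·28 + 4; 28 = 7·4 + 0. gcd = 4; 232 mod 4 = 0. Yes.

Yes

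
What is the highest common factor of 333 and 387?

9

333 = 3² · 37
387 = 3² · 43
Common: 3² = 9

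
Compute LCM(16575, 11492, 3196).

lcm(16575, 11492) = 16575·11492/gcd = 190479900/221 = 861900
lcm(861900, 3196) = 861900·3196/gcd = 2754632400/68 = 40509300

40509300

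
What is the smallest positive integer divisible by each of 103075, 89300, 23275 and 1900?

103075 = 5² · 7 · 19 · 31; 89300 = 2² · 5² · 19 · 47; 23275 = 5² · 7² · 19; 1900 = 2² · 5² · 19
lcm takes max exponent of each prime: 2² · 5² · 7² · 19 · 31 · 47 = 135646700

135646700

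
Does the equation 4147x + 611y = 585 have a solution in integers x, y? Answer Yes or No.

Yes

By Bézout, 4147x + 611y = 585 has integer solutions iff gcd(4147, 611) | 585.
Euclid: 4147 = 6·611 + 481; 611 = 1·481 + 130; 481 = 3·130 + 91; 130 = 1·91 + 39; 91 = 2·39 + 13; 39 = 3·13 + 0. gcd = 13; 585 mod 13 = 0. Yes.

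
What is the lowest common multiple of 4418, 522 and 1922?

1108127178

4418 = 2 · 47²; 522 = 2 · 3² · 29; 1922 = 2 · 31²
lcm takes max exponent of each prime: 2 · 3² · 29 · 31² · 47² = 1108127178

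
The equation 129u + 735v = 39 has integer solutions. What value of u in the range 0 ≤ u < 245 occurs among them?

Reduce mod 735: 129u ≡ 39 (mod 735). With g = gcd(129, 735) = 3 dividing 39, divide through: 43u ≡ 13 (mod 245).
Since gcd(43, 245) = 1, u ≡ 13·(43)⁻¹ ≡ 6 (mod 245). Smallest non-negative: 6.

6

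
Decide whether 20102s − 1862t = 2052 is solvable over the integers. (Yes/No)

Yes

By Bézout, 20102s − 1862t = 2052 has integer solutions iff gcd(20102, 1862) | 2052.
Euclid: 20102 = 10·1862 + 1482; 1862 = 1·1482 + 380; 1482 = 3·380 + 342; 380 = 1·342 + 38; 342 = 9·38 + 0. gcd = 38; 2052 mod 38 = 0. Yes.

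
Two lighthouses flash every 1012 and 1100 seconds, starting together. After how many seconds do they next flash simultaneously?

25300

1012 = 2² · 11 · 23; 1100 = 2² · 5² · 11
max exponents: 2² · 5² · 11 · 23 = 25300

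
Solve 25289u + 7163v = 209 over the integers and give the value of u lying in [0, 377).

296

Reduce mod 7163: 25289u ≡ 209 (mod 7163). With g = gcd(25289, 7163) = 19 dividing 209, divide through: 1331u ≡ 11 (mod 377).
Since gcd(1331, 377) = 1, u ≡ 11·(1331)⁻¹ ≡ 296 (mod 377). Smallest non-negative: 296.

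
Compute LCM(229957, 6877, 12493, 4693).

lcm(229957, 6877) = 229957·6877/gcd = 1581414289/13 = 121647253
lcm(121647253, 12493) = 121647253·12493/gcd = 1519739131729/13 = 116903010133
lcm(116903010133, 4693) = 116903010133·4693/gcd = 548625826554169/4693 = 116903010133

116903010133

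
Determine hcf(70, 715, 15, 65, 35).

5

70 = 2 · 5 · 7; 715 = 5 · 11 · 13; 15 = 3 · 5; 65 = 5 · 13; 35 = 5 · 7
gcd takes min exponent of each prime: 5 = 5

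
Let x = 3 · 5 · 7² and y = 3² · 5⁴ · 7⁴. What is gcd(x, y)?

min exponent per shared prime: 3 · 5 · 7² = 735

735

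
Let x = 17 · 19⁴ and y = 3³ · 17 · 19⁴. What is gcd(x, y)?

2215457

min exponent per shared prime: 17 · 19⁴ = 2215457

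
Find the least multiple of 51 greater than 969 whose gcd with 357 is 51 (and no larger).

357 = 51·7. Any k with gcd(k, 357) = 51 is a multiple of 51, say 51s, with s coprime to 7.
Need s > 969/51, so s ≥ 20. First s ≥ 20 with gcd(s, 7) = 1 is s = 20. Thus k = 51·20 = 1020.

1020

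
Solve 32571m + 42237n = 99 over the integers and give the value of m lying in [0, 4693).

gcd(32571, 42237) = 9 (Euclid: 42237 = 1·32571 + 9666; 32571 = 3·9666 + 3573; 9666 = 2·3573 + 2520; 3573 = 1·2520 + 1053; 2520 = 2·1053 + 414; 1053 = 2·414 + 225; 414 = 1·225 + 189; 225 = 1·189 + 36; 189 = 5·36 + 9; 36 = 4·9 + 0), and 9 | 99.
Extended Euclid: 32571·(-1123) + 42237·(866) = 9. Scale by 11: m₀ = -12353.
General solution m = m₀ + 4693t; reducing mod 4693 gives m = 1726 (and n = -1331).

1726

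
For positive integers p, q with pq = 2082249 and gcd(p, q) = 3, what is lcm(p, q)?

694083

For any two positive integers, gcd × lcm equals their product. Hence lcm = 2082249 / 3 = 694083.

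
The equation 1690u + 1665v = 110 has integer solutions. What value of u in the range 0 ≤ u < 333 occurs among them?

71

Euclid: 1690 = 1·1665 + 25; 1665 = 66·25 + 15; 25 = 1·15 + 10; 15 = 1·10 + 5; 10 = 2·5 + 0 → gcd = 5; 110 = 5·22.
Back-substitution yields 1690·(-133) + 1665·(135) = 5, so one solution is u = -133·22 = -2926, v = 135·22 = 2970.
Solutions in u differ by 1665/5 = 333; the one in [0, 333) is -2926 mod 333 = 71.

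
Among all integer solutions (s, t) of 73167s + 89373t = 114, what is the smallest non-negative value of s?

375

gcd(73167, 89373) = 3 (Euclid: 89373 = 1·73167 + 16206; 73167 = 4·16206 + 8343; 16206 = 1·8343 + 7863; 8343 = 1·7863 + 480; 7863 = 16·480 + 183; 480 = 2·183 + 114; 183 = 1·114 + 69; 114 = 1·69 + 45; 69 = 1·45 + 24; 45 = 1·24 + 21; 24 = 1·21 + 3; 21 = 7·3 + 0), and 3 | 114.
Extended Euclid: 73167·(-3910) + 89373·(3201) = 3. Scale by 38: s₀ = -148580.
General solution s = s₀ + 29791k; reducing mod 29791 gives s = 375 (and t = -307).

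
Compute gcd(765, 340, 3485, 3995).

85

765 = 3² · 5 · 17; 340 = 2² · 5 · 17; 3485 = 5 · 17 · 41; 3995 = 5 · 17 · 47
gcd takes min exponent of each prime: 5 · 17 = 85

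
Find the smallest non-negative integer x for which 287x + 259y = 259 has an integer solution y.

Reduce mod 259: 287x ≡ 259 (mod 259). With g = gcd(287, 259) = 7 dividing 259, divide through: 41x ≡ 37 (mod 37).
Since gcd(41, 37) = 1, x ≡ 37·(41)⁻¹ ≡ 0 (mod 37). Smallest non-negative: 0.

0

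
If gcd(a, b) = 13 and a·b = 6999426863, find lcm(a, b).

538417451

Since gcd(a,b)·lcm(a,b) = ab, lcm = 6999426863/13 = 538417451.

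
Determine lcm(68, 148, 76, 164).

68 = 2² · 17; 148 = 2² · 37; 76 = 2² · 19; 164 = 2² · 41
lcm takes max exponent of each prime: 2² · 17 · 19 · 37 · 41 = 1959964

1959964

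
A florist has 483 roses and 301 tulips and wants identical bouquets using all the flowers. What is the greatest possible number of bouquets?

483 = 3 · 7 · 23
301 = 7 · 43
Common: 7 = 7

7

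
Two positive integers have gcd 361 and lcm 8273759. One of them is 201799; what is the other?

14801

Using mn = gcd(m,n)·lcm(m,n) = 361·8273759 = 2986826999, we get n = 2986826999/201799 = 14801.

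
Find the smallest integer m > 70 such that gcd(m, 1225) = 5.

80

gcd(m, 1225) = 5 forces 5 | m; write m = 5s. Then gcd(5s, 5·245) = 5·gcd(s, 245), so need gcd(s, 245) = 1.
5s > 70 gives s ≥ 15. The least s ≥ 15 coprime to 245 is 16, so m = 5·16 = 80.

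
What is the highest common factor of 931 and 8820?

931 = 7² · 19
8820 = 2² · 3² · 5 · 7²
Common: 7² = 49

49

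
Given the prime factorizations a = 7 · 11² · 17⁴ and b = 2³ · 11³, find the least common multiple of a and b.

6225321256

max exponent per prime: 2³ · 7 · 11³ · 17⁴ = 6225321256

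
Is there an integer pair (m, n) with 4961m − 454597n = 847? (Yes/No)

By Bézout, 4961m − 454597n = 847 has integer solutions iff gcd(4961, 454597) | 847.
Euclid: 454597 = 91·4961 + 3146; 4961 = 1·3146 + 1815; 3146 = 1·1815 + 1331; 1815 = 1·1331 + 484; 1331 = 2·484 + 363; 484 = 1·363 + 121; 363 = 3·121 + 0. gcd = 121; 847 mod 121 = 0. Yes.

Yes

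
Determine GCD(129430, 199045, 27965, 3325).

35

129430 = 2 · 5 · 7 · 43²; 199045 = 5 · 7 · 11² · 47; 27965 = 5 · 7 · 17 · 47; 3325 = 5² · 7 · 19
gcd takes min exponent of each prime: 5 · 7 = 35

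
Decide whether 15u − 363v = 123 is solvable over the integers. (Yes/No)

Yes

gcd(15, 363): 363 = 24·15 + 3; 15 = 5·3 + 0 → 3
3 divides 123, so a solution exists.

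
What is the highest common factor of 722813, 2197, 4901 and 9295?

169

gcd(722813, 2197): 722813 = 329·2197 + 0 → 2197
gcd(2197, 4901): 4901 = 2·2197 + 507; 2197 = 4·507 + 169; 507 = 3·169 + 0 → 169
gcd(169, 9295): 9295 = 55·169 + 0 → 169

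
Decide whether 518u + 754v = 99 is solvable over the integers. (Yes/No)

gcd(518, 754): 754 = 1·518 + 236; 518 = 2·236 + 46; 236 = 5·46 + 6; 46 = 7·6 + 4; 6 = 1·4 + 2; 4 = 2·2 + 0 → 2
2 does not divide 99, so a solution does not exist.

No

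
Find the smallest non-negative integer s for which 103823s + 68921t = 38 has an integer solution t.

gcd(103823, 68921) = 1 (Euclid: 103823 = 1·68921 + 34902; 68921 = 1·34902 + 34019; 34902 = 1·34019 + 883; 34019 = 38·883 + 465; 883 = 1·465 + 418; 465 = 1·418 + 47; 418 = 8·47 + 42; 47 = 1·42 + 5; 42 = 8·5 + 2; 5 = 2·2 + 1; 2 = 2·1 + 0), and 1 | 38.
Extended Euclid: 103823·(-27865) + 68921·(41976) = 1. Scale by 38: s₀ = -1058870.
General solution s = s₀ + 68921k; reducing mod 68921 gives s = 43866 (and t = -66080).

43866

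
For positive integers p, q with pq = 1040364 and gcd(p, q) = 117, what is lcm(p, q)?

Since gcd(p,q)·lcm(p,q) = pq, lcm = 1040364/117 = 8892.

8892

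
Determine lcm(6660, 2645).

gcd first: 6660 = 2·2645 + 1370; 2645 = 1·1370 + 1275; 1370 = 1·1275 + 95; 1275 = 13·95 + 40; 95 = 2·40 + 15; 40 = 2·15 + 10; 15 = 1·10 + 5; 10 = 2·5 + 0 → gcd = 5
lcm = 6660·2645/gcd = 17615700/5 = 3523140

3523140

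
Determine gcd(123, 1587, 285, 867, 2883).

3

123 = 3 · 41; 1587 = 3 · 23²; 285 = 3 · 5 · 19; 867 = 3 · 17²; 2883 = 3 · 31²
gcd takes min exponent of each prime: 3 = 3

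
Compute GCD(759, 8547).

33

759 = 3 · 11 · 23
8547 = 3 · 7 · 11 · 37
Common: 3 · 11 = 33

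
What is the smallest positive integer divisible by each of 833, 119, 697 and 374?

833 = 7² · 17; 119 = 7 · 17; 697 = 17 · 41; 374 = 2 · 11 · 17
lcm takes max exponent of each prime: 2 · 7² · 11 · 17 · 41 = 751366

751366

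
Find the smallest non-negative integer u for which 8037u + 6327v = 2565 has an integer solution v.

20

gcd(8037, 6327) = 171 (Euclid: 8037 = 1·6327 + 1710; 6327 = 3·1710 + 1197; 1710 = 1·1197 + 513; 1197 = 2·513 + 171; 513 = 3·171 + 0), and 171 | 2565.
Extended Euclid: 8037·(-11) + 6327·(14) = 171. Scale by 15: u₀ = -165.
General solution u = u₀ + 37t; reducing mod 37 gives u = 20 (and v = -25).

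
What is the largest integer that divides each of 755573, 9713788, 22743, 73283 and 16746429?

gcd(755573, 9713788): 9713788 = 12·755573 + 646912; 755573 = 1·646912 + 108661; 646912 = 5·108661 + 103607; 108661 = 1·103607 + 5054; 103607 = 20·5054 + 2527; 5054 = 2·2527 + 0 → 2527
gcd(2527, 22743): 22743 = 9·2527 + 0 → 2527
gcd(2527, 73283): 73283 = 29·2527 + 0 → 2527
gcd(2527, 16746429): 16746429 = 6627·2527 + 0 → 2527

2527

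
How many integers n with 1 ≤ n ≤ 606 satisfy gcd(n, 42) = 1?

173

Prime factors of 42: 2, 3, 7. Count integers ≤ 606 divisible by none of them.
By inclusion–exclusion: 606 − ⌊606/2⌋ − ⌊606/3⌋ − ⌊606/7⌋ + ⌊606/6⌋ + ⌊606/14⌋ + ⌊606/21⌋ − ⌊606/42⌋ = 173.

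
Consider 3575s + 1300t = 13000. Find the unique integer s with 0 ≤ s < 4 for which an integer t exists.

0

gcd(3575, 1300) = 325 (Euclid: 3575 = 2·1300 + 975; 1300 = 1·975 + 325; 975 = 3·325 + 0), and 325 | 13000.
Extended Euclid: 3575·(-1) + 1300·(3) = 325. Scale by 40: s₀ = -40.
General solution s = s₀ + 4k; reducing mod 4 gives s = 0 (and t = 10).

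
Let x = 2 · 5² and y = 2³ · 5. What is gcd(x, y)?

10

min exponent per shared prime: 2 · 5 = 10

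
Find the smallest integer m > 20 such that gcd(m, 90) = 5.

25

Multiples of 5 above 20: 5·5, 5·6, … . Need the cofactor coprime to 90/5 = 18.
Checking s = 5, 6, … the first with gcd(s, 18) = 1 is s = 5, giving 25.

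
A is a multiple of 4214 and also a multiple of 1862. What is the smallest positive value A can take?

80066

4214 = 2 · 7² · 43; 1862 = 2 · 7² · 19
max exponents: 2 · 7² · 19 · 43 = 80066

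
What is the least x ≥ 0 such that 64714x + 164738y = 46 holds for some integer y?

Reduce mod 164738: 64714x ≡ 46 (mod 164738). With g = gcd(64714, 164738) = 2 dividing 46, divide through: 32357x ≡ 23 (mod 82369).
Since gcd(32357, 82369) = 1, x ≡ 23·(32357)⁻¹ ≡ 6527 (mod 82369). Smallest non-negative: 6527.

6527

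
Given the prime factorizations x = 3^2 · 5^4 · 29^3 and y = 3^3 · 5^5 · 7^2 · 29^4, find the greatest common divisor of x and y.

137188125

min exponent per shared prime: 3^2 · 5^4 · 29^3 = 137188125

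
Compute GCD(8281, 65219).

8281 = 7² · 13²
65219 = 7² · 11³
Common: 7² = 49

49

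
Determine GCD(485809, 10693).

485809 = 17² · 41²
10693 = 17² · 37
Common: 17² = 289

289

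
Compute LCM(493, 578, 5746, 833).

138806122

lcm(493, 578) = 493·578/gcd = 284954/17 = 16762
lcm(16762, 5746) = 16762·5746/gcd = 96314452/34 = 2832778
lcm(2832778, 833) = 2832778·833/gcd = 2359704074/17 = 138806122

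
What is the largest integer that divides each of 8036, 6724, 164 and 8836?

4

8036 = 2² · 7² · 41; 6724 = 2² · 41²; 164 = 2² · 41; 8836 = 2² · 47²
gcd takes min exponent of each prime: 2² = 4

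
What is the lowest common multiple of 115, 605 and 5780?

lcm(115, 605) = 115·605/gcd = 69575/5 = 13915
lcm(13915, 5780) = 13915·5780/gcd = 80428700/5 = 16085740

16085740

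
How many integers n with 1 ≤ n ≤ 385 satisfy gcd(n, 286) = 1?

161

286 = 2·11·13. Inclusion–exclusion on these primes:
385 − ⌊385/2⌋ − ⌊385/11⌋ − ⌊385/13⌋ + ⌊385/22⌋ + ⌊385/26⌋ + ⌊385/143⌋ − ⌊385/286⌋ = 161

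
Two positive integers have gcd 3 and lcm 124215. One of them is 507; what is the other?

735

Using uv = gcd(u,v)·lcm(u,v) = 3·124215 = 372645, we get v = 372645/507 = 735.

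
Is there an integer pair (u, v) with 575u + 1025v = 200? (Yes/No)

gcd(575, 1025): 1025 = 1·575 + 450; 575 = 1·450 + 125; 450 = 3·125 + 75; 125 = 1·75 + 50; 75 = 1·50 + 25; 50 = 2·25 + 0 → 25
25 divides 200, so a solution exists.

Yes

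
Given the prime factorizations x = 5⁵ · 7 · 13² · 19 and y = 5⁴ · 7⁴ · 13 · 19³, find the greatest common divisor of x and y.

1080625

min exponent per shared prime: 5⁴ · 7 · 13 · 19 = 1080625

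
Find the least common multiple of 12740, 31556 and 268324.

2808010660

lcm(12740, 31556) = 12740·31556/gcd = 402023440/196 = 2051140
lcm(2051140, 268324) = 2051140·268324/gcd = 550370089360/196 = 2808010660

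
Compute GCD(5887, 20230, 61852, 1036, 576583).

5887 = 7 · 29²; 20230 = 2 · 5 · 7 · 17²; 61852 = 2² · 7 · 47²; 1036 = 2² · 7 · 37; 576583 = 7³ · 41²
gcd takes min exponent of each prime: 7 = 7

7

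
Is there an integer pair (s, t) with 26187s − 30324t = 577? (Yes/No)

By Bézout, 26187s − 30324t = 577 has integer solutions iff gcd(26187, 30324) | 577.
Euclid: 30324 = 1·26187 + 4137; 26187 = 6·4137 + 1365; 4137 = 3·1365 + 42; 1365 = 32·42 + 21; 42 = 2·21 + 0. gcd = 21; 577 mod 21 = 10. No.

No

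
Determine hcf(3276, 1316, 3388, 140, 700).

gcd(3276, 1316): 3276 = 2·1316 + 644; 1316 = 2·644 + 28; 644 = 23·28 + 0 → 28
gcd(28, 3388): 3388 = 121·28 + 0 → 28
gcd(28, 140): 140 = 5·28 + 0 → 28
gcd(28, 700): 700 = 25·28 + 0 → 28

28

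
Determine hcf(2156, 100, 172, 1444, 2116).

4

gcd(2156, 100): 2156 = 21·100 + 56; 100 = 1·56 + 44; 56 = 1·44 + 12; 44 = 3·12 + 8; 12 = 1·8 + 4; 8 = 2·4 + 0 → 4
gcd(4, 172): 172 = 43·4 + 0 → 4
gcd(4, 1444): 1444 = 361·4 + 0 → 4
gcd(4, 2116): 2116 = 529·4 + 0 → 4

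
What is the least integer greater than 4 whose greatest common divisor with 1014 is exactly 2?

1014 = 2·507. Any t with gcd(t, 1014) = 2 is a multiple of 2, say 2s, with s coprime to 507.
Need s > 4/2, so s ≥ 3. First s ≥ 3 with gcd(s, 507) = 1 is s = 4. Thus t = 2·4 = 8.

8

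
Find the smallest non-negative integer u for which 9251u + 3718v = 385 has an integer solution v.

Reduce mod 3718: 9251u ≡ 385 (mod 3718). With g = gcd(9251, 3718) = 11 dividing 385, divide through: 841u ≡ 35 (mod 338).
Since gcd(841, 338) = 1, u ≡ 35·(841)⁻¹ ≡ 287 (mod 338). Smallest non-negative: 287.

287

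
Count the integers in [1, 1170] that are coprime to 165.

567

165 = 3·5·11. Inclusion–exclusion on these primes:
1170 − ⌊1170/3⌋ − ⌊1170/5⌋ − ⌊1170/11⌋ + ⌊1170/15⌋ + ⌊1170/33⌋ + ⌊1170/55⌋ − ⌊1170/165⌋ = 567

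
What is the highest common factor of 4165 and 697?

17

4165 = 5 · 7² · 17
697 = 17 · 41
Common: 17 = 17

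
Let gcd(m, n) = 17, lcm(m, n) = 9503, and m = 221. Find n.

731

m·n = gcd·lcm = 17·9503 = 161551, so n = 161551/221 = 731.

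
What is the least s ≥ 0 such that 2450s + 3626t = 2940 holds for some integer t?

Reduce mod 3626: 2450s ≡ 2940 (mod 3626). With g = gcd(2450, 3626) = 98 dividing 2940, divide through: 25s ≡ 30 (mod 37).
Since gcd(25, 37) = 1, s ≡ 30·(25)⁻¹ ≡ 16 (mod 37). Smallest non-negative: 16.

16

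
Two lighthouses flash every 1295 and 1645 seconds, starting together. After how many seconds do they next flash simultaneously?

60865

1295 = 5 · 7 · 37; 1645 = 5 · 7 · 47
max exponents: 5 · 7 · 37 · 47 = 60865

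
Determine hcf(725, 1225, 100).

gcd(725, 1225): 1225 = 1·725 + 500; 725 = 1·500 + 225; 500 = 2·225 + 50; 225 = 4·50 + 25; 50 = 2·25 + 0 → 25
gcd(25, 100): 100 = 4·25 + 0 → 25

25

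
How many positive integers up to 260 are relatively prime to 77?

77 = 7·11. Inclusion–exclusion on these primes:
260 − ⌊260/7⌋ − ⌊260/11⌋ + ⌊260/77⌋ = 203

203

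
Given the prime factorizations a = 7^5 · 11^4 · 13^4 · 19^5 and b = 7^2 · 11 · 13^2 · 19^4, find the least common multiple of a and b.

max exponent per prime: 7^5 · 11^4 · 13^4 · 19^5 = 17402127837506104693

17402127837506104693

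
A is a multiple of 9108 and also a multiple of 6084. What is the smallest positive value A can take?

1539252

gcd first: 9108 = 1·6084 + 3024; 6084 = 2·3024 + 36; 3024 = 84·36 + 0 → gcd = 36
lcm = 9108·6084/gcd = 55413072/36 = 1539252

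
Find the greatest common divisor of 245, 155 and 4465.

gcd(245, 155): 245 = 1·155 + 90; 155 = 1·90 + 65; 90 = 1·65 + 25; 65 = 2·25 + 15; 25 = 1·15 + 10; 15 = 1·10 + 5; 10 = 2·5 + 0 → 5
gcd(5, 4465): 4465 = 893·5 + 0 → 5

5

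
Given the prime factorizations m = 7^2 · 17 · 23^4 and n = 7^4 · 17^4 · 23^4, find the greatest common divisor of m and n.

min exponent per shared prime: 7^2 · 17 · 23^4 = 233107553

233107553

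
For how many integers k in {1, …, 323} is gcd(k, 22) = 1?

22 = 2·11. Inclusion–exclusion on these primes:
323 − ⌊323/2⌋ − ⌊323/11⌋ + ⌊323/22⌋ = 147

147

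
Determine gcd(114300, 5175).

225

114300 = 2² · 3² · 5² · 127
5175 = 3² · 5² · 23
Common: 3² · 5² = 225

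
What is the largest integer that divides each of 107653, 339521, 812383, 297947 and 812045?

169

107653 = 7² · 13³; 339521 = 7² · 13² · 41; 812383 = 11 · 13² · 19 · 23; 297947 = 13² · 41 · 43; 812045 = 5 · 13² · 31²
gcd takes min exponent of each prime: 13² = 169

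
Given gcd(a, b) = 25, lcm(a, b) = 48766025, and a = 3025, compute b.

403025

a·b = gcd·lcm = 25·48766025 = 1219150625, so b = 1219150625/3025 = 403025.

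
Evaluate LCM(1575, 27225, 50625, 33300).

6346147500

1575 = 3² · 5² · 7; 27225 = 3² · 5² · 11²; 50625 = 3⁴ · 5⁴; 33300 = 2² · 3² · 5² · 37
lcm takes max exponent of each prime: 2² · 3⁴ · 5⁴ · 7 · 11² · 37 = 6346147500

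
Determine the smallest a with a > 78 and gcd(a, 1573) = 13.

91

Multiples of 13 above 78: 13·7, 13·8, … . Need the cofactor coprime to 1573/13 = 121.
Checking s = 7, 8, … the first with gcd(s, 121) = 1 is s = 7, giving 91.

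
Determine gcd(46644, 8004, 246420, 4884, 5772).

12

gcd(46644, 8004): 46644 = 5·8004 + 6624; 8004 = 1·6624 + 1380; 6624 = 4·1380 + 1104; 1380 = 1·1104 + 276; 1104 = 4·276 + 0 → 276
gcd(276, 246420): 246420 = 892·276 + 228; 276 = 1·228 + 48; 228 = 4·48 + 36; 48 = 1·36 + 12; 36 = 3·12 + 0 → 12
gcd(12, 4884): 4884 = 407·12 + 0 → 12
gcd(12, 5772): 5772 = 481·12 + 0 → 12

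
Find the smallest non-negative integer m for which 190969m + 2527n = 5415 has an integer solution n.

2

gcd(190969, 2527) = 361 (Euclid: 190969 = 75·2527 + 1444; 2527 = 1·1444 + 1083; 1444 = 1·1083 + 361; 1083 = 3·361 + 0), and 361 | 5415.
Extended Euclid: 190969·(2) + 2527·(-151) = 361. Scale by 15: m₀ = 30.
General solution m = m₀ + 7t; reducing mod 7 gives m = 2 (and n = -149).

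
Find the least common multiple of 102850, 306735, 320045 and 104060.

2372282355300

102850 = 2 · 5² · 11² · 17; 306735 = 3 · 5 · 11² · 13²; 320045 = 5 · 11² · 23²; 104060 = 2² · 5 · 11² · 43
lcm takes max exponent of each prime: 2² · 3 · 5² · 11² · 13² · 17 · 23² · 43 = 2372282355300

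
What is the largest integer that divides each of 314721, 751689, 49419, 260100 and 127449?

2601

gcd(314721, 751689): 751689 = 2·314721 + 122247; 314721 = 2·122247 + 70227; 122247 = 1·70227 + 52020; 70227 = 1·52020 + 18207; 52020 = 2·18207 + 15606; 18207 = 1·15606 + 2601; 15606 = 6·2601 + 0 → 2601
gcd(2601, 49419): 49419 = 19·2601 + 0 → 2601
gcd(2601, 260100): 260100 = 100·2601 + 0 → 2601
gcd(2601, 127449): 127449 = 49·2601 + 0 → 2601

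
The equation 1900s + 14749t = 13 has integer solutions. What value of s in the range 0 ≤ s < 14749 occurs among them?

gcd(1900, 14749) = 1 (Euclid: 14749 = 7·1900 + 1449; 1900 = 1·1449 + 451; 1449 = 3·451 + 96; 451 = 4·96 + 67; 96 = 1·67 + 29; 67 = 2·29 + 9; 29 = 3·9 + 2; 9 = 4·2 + 1; 2 = 2·1 + 0), and 1 | 13.
Extended Euclid: 1900·(6606) + 14749·(-851) = 1. Scale by 13: s₀ = 85878.
General solution s = s₀ + 14749k; reducing mod 14749 gives s = 12133 (and t = -1563).

12133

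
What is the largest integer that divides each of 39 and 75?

Euclid: 75 = 1·39 + 36; 39 = 1·36 + 3; 36 = 12·3 + 0. Last nonzero remainder: 3.

3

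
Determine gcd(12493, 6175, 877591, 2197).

13

gcd(12493, 6175): 12493 = 2·6175 + 143; 6175 = 43·143 + 26; 143 = 5·26 + 13; 26 = 2·13 + 0 → 13
gcd(13, 877591): 877591 = 67507·13 + 0 → 13
gcd(13, 2197): 2197 = 169·13 + 0 → 13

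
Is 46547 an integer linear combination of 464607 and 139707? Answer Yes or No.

By Bézout, 464607p − 139707q = 46547 has integer solutions iff gcd(464607, 139707) | 46547.
Euclid: 464607 = 3·139707 + 45486; 139707 = 3·45486 + 3249; 45486 = 14·3249 + 0. gcd = 3249; 46547 mod 3249 = 1061. No.

No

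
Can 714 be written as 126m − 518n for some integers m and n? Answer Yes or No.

Yes

gcd(126, 518): 518 = 4·126 + 14; 126 = 9·14 + 0 → 14
14 divides 714, so a solution exists.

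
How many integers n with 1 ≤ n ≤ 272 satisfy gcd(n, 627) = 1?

157

627 = 3·11·19. Inclusion–exclusion on these primes:
272 − ⌊272/3⌋ − ⌊272/11⌋ − ⌊272/19⌋ + ⌊272/33⌋ + ⌊272/57⌋ + ⌊272/209⌋ − ⌊272/627⌋ = 157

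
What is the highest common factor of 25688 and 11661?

169

Euclid: 25688 = 2·11661 + 2366; 11661 = 4·2366 + 2197; 2366 = 1·2197 + 169; 2197 = 13·169 + 0. Last nonzero remainder: 169.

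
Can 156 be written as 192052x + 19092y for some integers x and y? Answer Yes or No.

gcd(192052, 19092): 192052 = 10·19092 + 1132; 19092 = 16·1132 + 980; 1132 = 1·980 + 152; 980 = 6·152 + 68; 152 = 2·68 + 16; 68 = 4·16 + 4; 16 = 4·4 + 0 → 4
4 divides 156, so a solution exists.

Yes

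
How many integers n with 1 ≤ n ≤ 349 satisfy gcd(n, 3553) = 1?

283

3553 = 11·17·19. Inclusion–exclusion on these primes:
349 − ⌊349/11⌋ − ⌊349/17⌋ − ⌊349/19⌋ + ⌊349/187⌋ + ⌊349/209⌋ + ⌊349/323⌋ − ⌊349/3553⌋ = 283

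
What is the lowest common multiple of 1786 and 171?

16074

gcd first: 1786 = 10·171 + 76; 171 = 2·76 + 19; 76 = 4·19 + 0 → gcd = 19
lcm = 1786·171/gcd = 305406/19 = 16074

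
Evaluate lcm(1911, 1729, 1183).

472017

lcm(1911, 1729) = 1911·1729/gcd = 3304119/91 = 36309
lcm(36309, 1183) = 36309·1183/gcd = 42953547/91 = 472017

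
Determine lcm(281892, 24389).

6875063988

281892 = 2² · 3 · 13² · 139; 24389 = 29³
max exponents: 2² · 3 · 13² · 29³ · 139 = 6875063988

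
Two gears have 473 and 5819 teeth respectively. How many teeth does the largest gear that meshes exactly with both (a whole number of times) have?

11

473 = 11 · 43
5819 = 11 · 23²
Common: 11 = 11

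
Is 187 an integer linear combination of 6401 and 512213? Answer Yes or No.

Yes

By Bézout, 6401s + 512213t = 187 has integer solutions iff gcd(6401, 512213) | 187.
Euclid: 512213 = 80·6401 + 133; 6401 = 48·133 + 17; 133 = 7·17 + 14; 17 = 1·14 + 3; 14 = 4·3 + 2; 3 = 1·2 + 1; 2 = 2·1 + 0. gcd = 1; 187 mod 1 = 0. Yes.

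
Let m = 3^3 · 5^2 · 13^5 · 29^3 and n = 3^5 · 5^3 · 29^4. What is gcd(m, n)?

16462575

min exponent per shared prime: 3^3 · 5^2 · 29^3 = 16462575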